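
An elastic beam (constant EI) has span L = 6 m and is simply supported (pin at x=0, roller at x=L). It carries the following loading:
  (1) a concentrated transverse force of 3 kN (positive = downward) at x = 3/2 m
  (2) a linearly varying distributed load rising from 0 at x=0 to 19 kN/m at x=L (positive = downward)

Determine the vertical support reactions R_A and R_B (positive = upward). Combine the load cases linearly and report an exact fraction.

Load 1 — point force P=3 kN at a=3/2 m (b=L-a=9/2):
  R_A = Pb/L = 3·(9/2)/6 = 9/4 kN
  R_B = Pa/L = 3·(3/2)/6 = 3/4 kN
Load 2 — triangular load w₀=19 kN/m (0→w₀ over full span):
  R_A = w₀L/6 = 19·6/6 = 19 kN
  R_B = w₀L/3 = 19·6/3 = 38 kN
Superposition: R_A = 85/4 kN, R_B = 155/4 kN

R_A = 85/4 kN, R_B = 155/4 kN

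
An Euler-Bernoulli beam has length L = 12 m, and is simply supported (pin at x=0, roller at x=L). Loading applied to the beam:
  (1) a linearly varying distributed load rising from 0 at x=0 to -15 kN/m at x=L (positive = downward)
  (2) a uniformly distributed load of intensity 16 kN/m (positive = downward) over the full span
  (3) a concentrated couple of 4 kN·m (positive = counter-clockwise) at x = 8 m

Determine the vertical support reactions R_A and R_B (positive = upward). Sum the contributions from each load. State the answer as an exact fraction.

R_A = 199/3 kN, R_B = 107/3 kN

Load 1 — triangular load w₀=-15 kN/m (0→w₀ over full span):
  R_A = w₀L/6 = (-15)·12/6 = -30 kN
  R_B = w₀L/3 = (-15)·12/3 = -60 kN
Load 2 — uniform load w=16 kN/m over full span:
  R_A = wL/2 = 16·12/2 = 96 kN
  R_B = wL/2 = 16·12/2 = 96 kN
Load 3 — applied couple M₀=4 kN·m at a=8 m (b=L-a=4):
  R_A = M₀/L = 4/12 = 1/3 kN
  R_B = -M₀/L = -4/12 = -1/3 kN
Superposition: R_A = 199/3 kN, R_B = 107/3 kN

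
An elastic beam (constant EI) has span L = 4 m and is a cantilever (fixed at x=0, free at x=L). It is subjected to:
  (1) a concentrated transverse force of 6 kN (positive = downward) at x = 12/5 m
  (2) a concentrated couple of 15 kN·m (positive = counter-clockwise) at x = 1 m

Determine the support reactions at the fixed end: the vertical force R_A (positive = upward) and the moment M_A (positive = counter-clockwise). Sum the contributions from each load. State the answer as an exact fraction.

R_A = 6 kN, M_A = -3/5 kN·m

Load 1 — point force P=6 kN at a=12/5 m (b=L-a=8/5):
  R_A = P = 6 kN
  M_A = Pa = 6·(12/5) = 72/5 kN·m
Load 2 — applied couple M₀=15 kN·m at a=1 m (b=L-a=3):
  R_A = 0 kN
  M_A = -M₀ = -15 kN·m
Superposition: R_A = 6 kN, M_A = -3/5 kN·m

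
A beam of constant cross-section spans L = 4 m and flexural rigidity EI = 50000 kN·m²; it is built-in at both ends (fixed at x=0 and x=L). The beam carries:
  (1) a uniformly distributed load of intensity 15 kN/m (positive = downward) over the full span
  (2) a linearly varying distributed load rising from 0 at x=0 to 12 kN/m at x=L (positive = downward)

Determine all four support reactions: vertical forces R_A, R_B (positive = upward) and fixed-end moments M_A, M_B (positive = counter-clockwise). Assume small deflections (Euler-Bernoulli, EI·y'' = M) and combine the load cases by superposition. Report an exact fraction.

R_A = 186/5 kN, M_A = 132/5 kN·m, R_B = 234/5 kN, M_B = -148/5 kN·m

Load 1 — uniform load w=15 kN/m over full span:
  R_A = wL/2 = 15·4/2 = 30 kN
  M_A = wL²/12 = 15·4²/12 = 20 kN·m
  R_B = wL/2 = 15·4/2 = 30 kN
  M_B = -wL²/12 = -15·4²/12 = -20 kN·m
Load 2 — triangular load w₀=12 kN/m (0→w₀ over full span):
  R_A = 3w₀L/20 = 3·12·4/20 = 36/5 kN
  M_A = w₀L²/30 = 12·4²/30 = 32/5 kN·m
  R_B = 7w₀L/20 = 7·12·4/20 = 84/5 kN
  M_B = -w₀L²/20 = -12·4²/20 = -48/5 kN·m
Superposition: R_A = 186/5 kN, M_A = 132/5 kN·m, R_B = 234/5 kN, M_B = -148/5 kN·m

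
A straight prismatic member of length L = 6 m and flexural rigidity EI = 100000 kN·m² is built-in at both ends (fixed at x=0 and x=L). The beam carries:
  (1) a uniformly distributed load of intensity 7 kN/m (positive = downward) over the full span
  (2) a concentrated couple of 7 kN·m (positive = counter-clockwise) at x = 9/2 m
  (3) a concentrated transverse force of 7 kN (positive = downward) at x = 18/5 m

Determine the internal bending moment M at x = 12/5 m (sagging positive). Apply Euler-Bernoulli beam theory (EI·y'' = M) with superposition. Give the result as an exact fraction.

Load 1 — uniform load w=7 kN/m over full span:
  M_1 = wLx/2 - wL²/12 - wx²/2 = 7·6·(12/5)/2 - 7·6²/12 - 7·(12/5)²/2 = 231/25 kN·m
Load 2 — applied couple M₀=7 kN·m at a=9/2 m (b=L-a=3/2):
  M_2 = R_Ax - M_A  [x≤a] with R_A=21/16, M_A=35/16 = (21/16)·(12/5) - (35/16) = 77/80 kN·m
Load 3 — point force P=7 kN at a=18/5 m (b=L-a=12/5):
  M_3 = Pb²(3a+b)x/L³ - Pab²/L²  [x≤a] = 7·(12/5)²·(3·(18/5)+(12/5))·(12/5)/6³ - 7·(18/5)·(12/5)²/6² = 1176/625 kN·m
Superposition: M = Σ M_i = 120841/10000 kN·m ≈ 12.084100 kN·m

M(12/5) = 120841/10000 kN·m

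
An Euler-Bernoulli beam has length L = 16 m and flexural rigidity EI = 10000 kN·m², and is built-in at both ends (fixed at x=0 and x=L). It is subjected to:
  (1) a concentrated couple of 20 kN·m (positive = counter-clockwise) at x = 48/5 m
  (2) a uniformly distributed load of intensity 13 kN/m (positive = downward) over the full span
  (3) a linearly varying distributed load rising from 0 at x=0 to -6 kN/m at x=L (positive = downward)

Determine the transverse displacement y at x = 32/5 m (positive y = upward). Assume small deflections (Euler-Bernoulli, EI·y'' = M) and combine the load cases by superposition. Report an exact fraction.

Load 1 — applied couple M₀=20 kN·m at a=48/5 m (b=L-a=32/5):
  y_1 = (R_Ax³/6 - M_Ax²/2)/EI  [x≤a] with R_A=9/5, M_A=32/5 = ((9/5)·(32/5)³/6 - (32/5)·(32/5)²/2)/10000 = -2048/390625 m
Load 2 — uniform load w=13 kN/m over full span:
  y_2 = -wx²(L-x)²/(24EI) = -13·(32/5)²·(16-(32/5))²/(24·10000) = -79872/390625 m
Load 3 — triangular load w₀=-6 kN/m (0→w₀ over full span):
  y_3 = -w₀x²(L-x)²(x+2L)/(120LEI) = -(-6)·(32/5)²·(16-(32/5))²·((32/5)+2·16)/(120·16·10000) = 442368/9765625 m
Superposition: y = Σ y_i = -1605632/9765625 m ≈ -0.164417 m

y(32/5) = -1605632/9765625 m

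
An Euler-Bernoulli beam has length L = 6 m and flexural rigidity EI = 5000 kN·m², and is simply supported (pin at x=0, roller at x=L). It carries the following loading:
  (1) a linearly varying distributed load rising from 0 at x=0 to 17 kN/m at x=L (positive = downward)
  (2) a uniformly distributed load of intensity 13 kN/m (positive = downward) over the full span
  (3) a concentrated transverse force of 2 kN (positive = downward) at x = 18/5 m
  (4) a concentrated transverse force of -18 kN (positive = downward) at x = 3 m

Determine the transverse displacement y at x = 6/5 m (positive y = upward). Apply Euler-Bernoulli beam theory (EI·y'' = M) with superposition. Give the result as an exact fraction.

y(6/5) = -2652093/78125000 m

Load 1 — triangular load w₀=17 kN/m (0→w₀ over full span):
  y_1 = -w₀x(7L⁴-10L²x²+3x⁴)/(360LEI) = -17·(6/5)·(7·6⁴-10·6²·(6/5)²+3·(6/5)⁴)/(360·6·5000) = -157896/9765625 m
Load 2 — uniform load w=13 kN/m over full span:
  y_2 = -wx(L³-2Lx²+x³)/(24EI) = -13·(6/5)·(6³-2·6·(6/5)²+(6/5)³)/(24·5000) = -10179/390625 m
Load 3 — point force P=2 kN at a=18/5 m (b=L-a=12/5):
  y_3 = -Pbx(L²-b²-x²)/(6LEI)  [x≤a] = -2·(12/5)·(6/5)·(6²-(12/5)²-(6/5)²)/(6·6·5000) = -72/78125 m
Load 4 — point force P=-18 kN at a=3 m (b=L-a=3):
  y_4 = -Pbx(L²-b²-x²)/(6LEI)  [x≤a] = -(-18)·3·(6/5)·(6²-3²-(6/5)²)/(6·6·5000) = 5751/625000 m
Superposition: y = Σ y_i = -2652093/78125000 m ≈ -0.033947 m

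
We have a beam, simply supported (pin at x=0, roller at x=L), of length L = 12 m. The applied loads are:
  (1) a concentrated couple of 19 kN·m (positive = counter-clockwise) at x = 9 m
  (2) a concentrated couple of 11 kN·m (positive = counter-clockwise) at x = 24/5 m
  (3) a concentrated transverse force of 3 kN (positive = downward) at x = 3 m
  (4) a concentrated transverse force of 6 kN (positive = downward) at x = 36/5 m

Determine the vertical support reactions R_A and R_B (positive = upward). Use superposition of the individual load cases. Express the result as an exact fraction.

R_A = 143/20 kN, R_B = 37/20 kN

Load 1 — applied couple M₀=19 kN·m at a=9 m (b=L-a=3):
  R_A = M₀/L = 19/12 kN
  R_B = -M₀/L = -19/12 kN
Load 2 — applied couple M₀=11 kN·m at a=24/5 m (b=L-a=36/5):
  R_A = M₀/L = 11/12 kN
  R_B = -M₀/L = -11/12 kN
Load 3 — point force P=3 kN at a=3 m (b=L-a=9):
  R_A = Pb/L = 3·9/12 = 9/4 kN
  R_B = Pa/L = 3·3/12 = 3/4 kN
Load 4 — point force P=6 kN at a=36/5 m (b=L-a=24/5):
  R_A = Pb/L = 6·(24/5)/12 = 12/5 kN
  R_B = Pa/L = 6·(36/5)/12 = 18/5 kN
Superposition: R_A = 143/20 kN, R_B = 37/20 kN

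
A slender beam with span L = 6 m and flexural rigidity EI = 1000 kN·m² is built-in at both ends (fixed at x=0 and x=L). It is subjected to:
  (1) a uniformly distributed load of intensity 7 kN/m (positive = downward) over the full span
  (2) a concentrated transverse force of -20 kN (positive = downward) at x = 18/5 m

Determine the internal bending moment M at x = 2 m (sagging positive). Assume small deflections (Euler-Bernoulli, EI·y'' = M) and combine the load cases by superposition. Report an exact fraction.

M(2) = 111/25 kN·m

Load 1 — uniform load w=7 kN/m over full span:
  M_1 = wLx/2 - wL²/12 - wx²/2 = 7·6·2/2 - 7·6²/12 - 7·2²/2 = 7 kN·m
Load 2 — point force P=-20 kN at a=18/5 m (b=L-a=12/5):
  M_2 = Pb²(3a+b)x/L³ - Pab²/L²  [x≤a] = (-20)·(12/5)²·(3·(18/5)+(12/5))·2/6³ - (-20)·(18/5)·(12/5)²/6² = -64/25 kN·m
Superposition: M = Σ M_i = 111/25 kN·m ≈ 4.440000 kN·m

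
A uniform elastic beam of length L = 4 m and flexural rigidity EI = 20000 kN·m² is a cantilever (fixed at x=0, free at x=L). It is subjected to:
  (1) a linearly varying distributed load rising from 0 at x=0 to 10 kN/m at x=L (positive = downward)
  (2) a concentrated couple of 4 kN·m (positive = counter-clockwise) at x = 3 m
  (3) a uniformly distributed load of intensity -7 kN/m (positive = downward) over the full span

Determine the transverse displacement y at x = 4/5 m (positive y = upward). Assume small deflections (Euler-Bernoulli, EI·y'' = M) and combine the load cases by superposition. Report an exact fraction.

Load 1 — triangular load w₀=10 kN/m (0→w₀ over full span):
  y_1 = (w₀Lx³/12-w₀L²x²/6-w₀x⁵/(120L))/EI = (10·4·(4/5)³/12-10·4²·(4/5)²/6-10·(4/5)⁵/(120·4))/20000 = -4502/5859375 m
Load 2 — applied couple M₀=4 kN·m at a=3 m (b=L-a=1):
  y_2 = M₀x²/(2EI)  [x≤a] = 4·(4/5)²/(2·20000) = 1/15625 m
Load 3 — uniform load w=-7 kN/m over full span:
  y_3 = -wx²(x²-4Lx+6L²)/(24EI) = -(-7)·(4/5)²·((4/5)²-4·4·(4/5)+6·4²)/(24·20000) = 917/1171875 m
Superposition: y = Σ y_i = 458/5859375 m ≈ 0.000078 m

y(4/5) = 458/5859375 m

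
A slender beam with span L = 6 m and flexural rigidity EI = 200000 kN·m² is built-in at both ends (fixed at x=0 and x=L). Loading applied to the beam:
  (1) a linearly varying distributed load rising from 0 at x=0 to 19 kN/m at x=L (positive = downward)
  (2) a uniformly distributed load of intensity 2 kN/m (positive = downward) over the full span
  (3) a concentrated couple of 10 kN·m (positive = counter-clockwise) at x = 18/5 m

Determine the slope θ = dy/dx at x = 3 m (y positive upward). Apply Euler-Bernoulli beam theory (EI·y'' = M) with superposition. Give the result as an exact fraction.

θ(3) = -3/640000 rad

Load 1 — triangular load w₀=19 kN/m (0→w₀ over full span):
  θ_1 = -w₀(2x(L-x)(L-2x)(x+2L)+x²(L-x)²)/(120LEI) = -19·(2·3·(6-3)·(6-2·3)·(3+2·6)+3²·(6-3)²)/(120·6·200000) = -171/16000000 rad
Load 2 — uniform load w=2 kN/m over full span:
  θ_2 = -wx(L-x)(L-2x)/(12EI) = -2·3·(6-3)·(6-2·3)/(12·200000) = 0 rad
Load 3 — applied couple M₀=10 kN·m at a=18/5 m (b=L-a=12/5):
  θ_3 = (R_Ax²/2 - M_Ax)/EI  [x≤a] with R_A=12/5, M_A=16/5 = ((12/5)·3²/2 - (16/5)·3)/200000 = 3/500000 rad
Superposition: θ = Σ θ_i = -3/640000 rad ≈ -0.000005 rad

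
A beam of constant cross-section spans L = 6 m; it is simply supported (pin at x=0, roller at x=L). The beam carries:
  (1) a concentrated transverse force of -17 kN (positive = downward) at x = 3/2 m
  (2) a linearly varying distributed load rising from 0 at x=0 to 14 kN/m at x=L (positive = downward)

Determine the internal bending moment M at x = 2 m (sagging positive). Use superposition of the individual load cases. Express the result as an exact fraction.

Load 1 — point force P=-17 kN at a=3/2 m (b=L-a=9/2):
  M_1 = Pa(L-x)/L  [x>a] = (-17)·(3/2)·(6-2)/6 = -17 kN·m
Load 2 — triangular load w₀=14 kN/m (0→w₀ over full span):
  M_2 = w₀Lx/6 - w₀x³/(6L) = 14·6·2/6 - 14·2³/(6·6) = 224/9 kN·m
Superposition: M = Σ M_i = 71/9 kN·m ≈ 7.888889 kN·m

M(2) = 71/9 kN·m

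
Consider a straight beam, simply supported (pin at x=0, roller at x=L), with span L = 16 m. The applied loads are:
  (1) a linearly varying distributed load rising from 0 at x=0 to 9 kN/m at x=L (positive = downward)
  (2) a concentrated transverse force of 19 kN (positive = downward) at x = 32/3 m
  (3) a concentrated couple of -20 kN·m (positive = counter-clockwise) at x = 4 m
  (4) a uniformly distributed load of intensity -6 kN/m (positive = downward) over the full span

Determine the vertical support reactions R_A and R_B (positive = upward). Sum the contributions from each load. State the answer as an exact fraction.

R_A = -227/12 kN, R_B = 167/12 kN

Load 1 — triangular load w₀=9 kN/m (0→w₀ over full span):
  R_A = w₀L/6 = 9·16/6 = 24 kN
  R_B = w₀L/3 = 9·16/3 = 48 kN
Load 2 — point force P=19 kN at a=32/3 m (b=L-a=16/3):
  R_A = Pb/L = 19·(16/3)/16 = 19/3 kN
  R_B = Pa/L = 19·(32/3)/16 = 38/3 kN
Load 3 — applied couple M₀=-20 kN·m at a=4 m (b=L-a=12):
  R_A = M₀/L = (-20)/16 = -5/4 kN
  R_B = -M₀/L = -(-20)/16 = 5/4 kN
Load 4 — uniform load w=-6 kN/m over full span:
  R_A = wL/2 = (-6)·16/2 = -48 kN
  R_B = wL/2 = (-6)·16/2 = -48 kN
Superposition: R_A = -227/12 kN, R_B = 167/12 kN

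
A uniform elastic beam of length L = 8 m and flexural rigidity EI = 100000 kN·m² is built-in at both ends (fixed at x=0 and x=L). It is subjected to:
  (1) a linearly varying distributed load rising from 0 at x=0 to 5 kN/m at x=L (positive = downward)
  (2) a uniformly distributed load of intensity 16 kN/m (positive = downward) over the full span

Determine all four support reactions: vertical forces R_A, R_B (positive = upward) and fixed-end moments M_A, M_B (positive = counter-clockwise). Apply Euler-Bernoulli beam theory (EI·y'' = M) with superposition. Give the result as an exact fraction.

Load 1 — triangular load w₀=5 kN/m (0→w₀ over full span):
  R_A = 3w₀L/20 = 3·5·8/20 = 6 kN
  M_A = w₀L²/30 = 5·8²/30 = 32/3 kN·m
  R_B = 7w₀L/20 = 7·5·8/20 = 14 kN
  M_B = -w₀L²/20 = -5·8²/20 = -16 kN·m
Load 2 — uniform load w=16 kN/m over full span:
  R_A = wL/2 = 16·8/2 = 64 kN
  M_A = wL²/12 = 16·8²/12 = 256/3 kN·m
  R_B = wL/2 = 16·8/2 = 64 kN
  M_B = -wL²/12 = -16·8²/12 = -256/3 kN·m
Superposition: R_A = 70 kN, M_A = 96 kN·m, R_B = 78 kN, M_B = -304/3 kN·m

R_A = 70 kN, M_A = 96 kN·m, R_B = 78 kN, M_B = -304/3 kN·m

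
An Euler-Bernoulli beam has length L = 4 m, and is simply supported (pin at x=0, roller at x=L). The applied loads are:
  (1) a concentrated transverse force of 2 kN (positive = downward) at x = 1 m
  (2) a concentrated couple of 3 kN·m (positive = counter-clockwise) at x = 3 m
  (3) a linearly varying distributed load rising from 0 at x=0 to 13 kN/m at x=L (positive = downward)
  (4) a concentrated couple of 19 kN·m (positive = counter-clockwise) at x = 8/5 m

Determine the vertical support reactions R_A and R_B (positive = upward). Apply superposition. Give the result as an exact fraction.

R_A = 47/3 kN, R_B = 37/3 kN

Load 1 — point force P=2 kN at a=1 m (b=L-a=3):
  R_A = Pb/L = 2·3/4 = 3/2 kN
  R_B = Pa/L = 2·1/4 = 1/2 kN
Load 2 — applied couple M₀=3 kN·m at a=3 m (b=L-a=1):
  R_A = M₀/L = 3/4 kN
  R_B = -M₀/L = -3/4 kN
Load 3 — triangular load w₀=13 kN/m (0→w₀ over full span):
  R_A = w₀L/6 = 13·4/6 = 26/3 kN
  R_B = w₀L/3 = 13·4/3 = 52/3 kN
Load 4 — applied couple M₀=19 kN·m at a=8/5 m (b=L-a=12/5):
  R_A = M₀/L = 19/4 kN
  R_B = -M₀/L = -19/4 kN
Superposition: R_A = 47/3 kN, R_B = 37/3 kN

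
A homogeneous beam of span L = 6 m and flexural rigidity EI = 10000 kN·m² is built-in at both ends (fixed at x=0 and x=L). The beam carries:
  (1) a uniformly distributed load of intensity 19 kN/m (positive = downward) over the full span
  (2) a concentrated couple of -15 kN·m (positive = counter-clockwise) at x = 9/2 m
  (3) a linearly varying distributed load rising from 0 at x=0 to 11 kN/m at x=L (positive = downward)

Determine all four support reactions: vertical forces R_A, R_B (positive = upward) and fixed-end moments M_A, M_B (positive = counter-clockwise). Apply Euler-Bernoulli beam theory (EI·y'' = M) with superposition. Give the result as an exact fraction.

Load 1 — uniform load w=19 kN/m over full span:
  R_A = wL/2 = 19·6/2 = 57 kN
  M_A = wL²/12 = 19·6²/12 = 57 kN·m
  R_B = wL/2 = 19·6/2 = 57 kN
  M_B = -wL²/12 = -19·6²/12 = -57 kN·m
Load 2 — applied couple M₀=-15 kN·m at a=9/2 m (b=L-a=3/2):
  R_A = 6M₀ab/L³ = 6·(-15)·(9/2)·(3/2)/6³ = -45/16 kN
  M_A = M₀b(2a-b)/L² = (-15)·(3/2)·(2·(9/2)-(3/2))/6² = -75/16 kN·m
  R_B = -6M₀ab/L³ = -6·(-15)·(9/2)·(3/2)/6³ = 45/16 kN
  M_B = M₀a(2b-a)/L² = (-15)·(9/2)·(2·(3/2)-(9/2))/6² = 45/16 kN·m
Load 3 — triangular load w₀=11 kN/m (0→w₀ over full span):
  R_A = 3w₀L/20 = 3·11·6/20 = 99/10 kN
  M_A = w₀L²/30 = 11·6²/30 = 66/5 kN·m
  R_B = 7w₀L/20 = 7·11·6/20 = 231/10 kN
  M_B = -w₀L²/20 = -11·6²/20 = -99/5 kN·m
Superposition: R_A = 5127/80 kN, M_A = 5241/80 kN·m, R_B = 6633/80 kN, M_B = -5919/80 kN·m

R_A = 5127/80 kN, M_A = 5241/80 kN·m, R_B = 6633/80 kN, M_B = -5919/80 kN·m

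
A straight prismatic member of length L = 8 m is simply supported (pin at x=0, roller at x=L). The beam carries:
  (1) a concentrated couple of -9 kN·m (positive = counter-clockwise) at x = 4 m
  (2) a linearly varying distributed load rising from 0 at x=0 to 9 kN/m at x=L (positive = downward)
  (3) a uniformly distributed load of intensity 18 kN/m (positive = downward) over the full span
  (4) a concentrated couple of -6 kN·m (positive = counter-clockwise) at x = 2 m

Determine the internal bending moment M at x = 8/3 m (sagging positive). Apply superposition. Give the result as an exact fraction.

M(8/3) = 1417/9 kN·m

Load 1 — applied couple M₀=-9 kN·m at a=4 m (b=L-a=4):
  M_1 = M₀x/L  [x≤a] = (-9)·(8/3)/8 = -3 kN·m
Load 2 — triangular load w₀=9 kN/m (0→w₀ over full span):
  M_2 = w₀Lx/6 - w₀x³/(6L) = 9·8·(8/3)/6 - 9·(8/3)³/(6·8) = 256/9 kN·m
Load 3 — uniform load w=18 kN/m over full span:
  M_3 = wx(L-x)/2 = 18·(8/3)·(8-(8/3))/2 = 128 kN·m
Load 4 — applied couple M₀=-6 kN·m at a=2 m (b=L-a=6):
  M_4 = M₀x/L - M₀  [x>a] = (-6)·(8/3)/8 - (-6) = 4 kN·m
Superposition: M = Σ M_i = 1417/9 kN·m ≈ 157.444444 kN·m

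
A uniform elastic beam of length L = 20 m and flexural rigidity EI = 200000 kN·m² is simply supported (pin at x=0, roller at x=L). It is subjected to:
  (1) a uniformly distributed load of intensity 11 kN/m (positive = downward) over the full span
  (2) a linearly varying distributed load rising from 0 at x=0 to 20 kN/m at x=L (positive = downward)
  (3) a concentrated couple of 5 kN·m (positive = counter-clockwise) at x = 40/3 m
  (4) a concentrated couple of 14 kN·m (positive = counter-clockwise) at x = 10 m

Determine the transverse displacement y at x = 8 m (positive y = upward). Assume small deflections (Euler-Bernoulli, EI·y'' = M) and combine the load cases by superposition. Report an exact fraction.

y(8) = -46573/225000 m

Load 1 — uniform load w=11 kN/m over full span:
  y_1 = -wx(L³-2Lx²+x³)/(24EI) = -11·8·(20³-2·20·8²+8³)/(24·200000) = -341/3125 m
Load 2 — triangular load w₀=20 kN/m (0→w₀ over full span):
  y_2 = -w₀x(7L⁴-10L²x²+3x⁴)/(360LEI) = -20·8·(7·20⁴-10·20²·8²+3·8⁴)/(360·20·200000) = -4564/46875 m
Load 3 — applied couple M₀=5 kN·m at a=40/3 m (b=L-a=20/3):
  y_3 = (M₀x³/(6L)+C₁x)/EI  [x≤a] with C₁=M₀(3b²-L²)/(6L)=-100/9 = (5·8³/(6·20)+(-100/9)·8)/200000 = -19/56250 m
Load 4 — applied couple M₀=14 kN·m at a=10 m (b=L-a=10):
  y_4 = (M₀x³/(6L)+C₁x)/EI  [x≤a] with C₁=M₀(3b²-L²)/(6L)=-35/3 = (14·8³/(6·20)+(-35/3)·8)/200000 = -21/125000 m
Superposition: y = Σ y_i = -46573/225000 m ≈ -0.206991 m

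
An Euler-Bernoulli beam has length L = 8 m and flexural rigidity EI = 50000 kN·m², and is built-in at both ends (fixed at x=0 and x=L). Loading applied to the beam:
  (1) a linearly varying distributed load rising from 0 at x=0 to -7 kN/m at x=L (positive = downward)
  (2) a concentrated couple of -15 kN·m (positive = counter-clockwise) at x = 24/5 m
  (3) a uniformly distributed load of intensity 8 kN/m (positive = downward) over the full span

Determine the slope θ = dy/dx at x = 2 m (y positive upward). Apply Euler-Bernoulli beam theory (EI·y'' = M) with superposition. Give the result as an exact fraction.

θ(2) = -283/1000000 rad

Load 1 — triangular load w₀=-7 kN/m (0→w₀ over full span):
  θ_1 = -w₀(2x(L-x)(L-2x)(x+2L)+x²(L-x)²)/(120LEI) = -(-7)·(2·2·(8-2)·(8-2·2)·(2+2·8)+2²·(8-2)²)/(120·8·50000) = 273/1000000 rad
Load 2 — applied couple M₀=-15 kN·m at a=24/5 m (b=L-a=16/5):
  θ_2 = (R_Ax²/2 - M_Ax)/EI  [x≤a] with R_A=-27/10, M_A=-24/5 = ((-27/10)·2²/2 - (-24/5)·2)/50000 = 21/250000 rad
Load 3 — uniform load w=8 kN/m over full span:
  θ_3 = -wx(L-x)(L-2x)/(12EI) = -8·2·(8-2)·(8-2·2)/(12·50000) = -2/3125 rad
Superposition: θ = Σ θ_i = -283/1000000 rad ≈ -0.000283 rad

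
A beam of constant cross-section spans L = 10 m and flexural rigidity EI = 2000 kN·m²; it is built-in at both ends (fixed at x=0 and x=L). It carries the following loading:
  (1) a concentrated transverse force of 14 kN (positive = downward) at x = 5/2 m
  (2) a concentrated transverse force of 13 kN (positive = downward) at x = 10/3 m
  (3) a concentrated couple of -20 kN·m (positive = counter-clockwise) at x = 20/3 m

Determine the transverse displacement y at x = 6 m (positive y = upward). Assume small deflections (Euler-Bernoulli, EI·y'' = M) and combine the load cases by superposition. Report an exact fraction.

Load 1 — point force P=14 kN at a=5/2 m (b=L-a=15/2):
  y_1 = -Pa²(L-x)²(3bL-(3b+a)(L-x))/(6L³EI)  [x>a] = -14·(5/2)²·(10-6)²·(3·(15/2)·10-(3·(15/2)+(5/2))·(10-6))/(6·10³·2000) = -7/480 m
Load 2 — point force P=13 kN at a=10/3 m (b=L-a=20/3):
  y_2 = -Pa²(L-x)²(3bL-(3b+a)(L-x))/(6L³EI)  [x>a] = -13·(10/3)²·(10-6)²·(3·(20/3)·10-(3·(20/3)+(10/3))·(10-6))/(6·10³·2000) = -208/10125 m
Load 3 — applied couple M₀=-20 kN·m at a=20/3 m (b=L-a=10/3):
  y_3 = (R_Ax³/6 - M_Ax²/2)/EI  [x≤a] with R_A=-8/3, M_A=-20/3 = ((-8/3)·6³/6 - (-20/3)·6²/2)/2000 = 3/250 m
Superposition: y = Σ y_i = -7493/324000 m ≈ -0.023127 m

y(6) = -7493/324000 m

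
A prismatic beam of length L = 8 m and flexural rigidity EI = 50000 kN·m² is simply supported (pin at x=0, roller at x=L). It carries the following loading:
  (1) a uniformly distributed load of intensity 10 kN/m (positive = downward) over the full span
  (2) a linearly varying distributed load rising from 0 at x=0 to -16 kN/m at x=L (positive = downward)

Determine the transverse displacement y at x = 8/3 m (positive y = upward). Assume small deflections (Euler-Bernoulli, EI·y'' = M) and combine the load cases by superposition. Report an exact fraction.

Load 1 — uniform load w=10 kN/m over full span:
  y_1 = -wx(L³-2Lx²+x³)/(24EI) = -10·(8/3)·(8³-2·8·(8/3)²+(8/3)³)/(24·50000) = -1408/151875 m
Load 2 — triangular load w₀=-16 kN/m (0→w₀ over full span):
  y_2 = -w₀x(7L⁴-10L²x²+3x⁴)/(360LEI) = -(-16)·(8/3)·(7·8⁴-10·8²·(8/3)²+3·(8/3)⁴)/(360·8·50000) = 16384/2278125 m
Superposition: y = Σ y_i = -4736/2278125 m ≈ -0.002079 m

y(8/3) = -4736/2278125 m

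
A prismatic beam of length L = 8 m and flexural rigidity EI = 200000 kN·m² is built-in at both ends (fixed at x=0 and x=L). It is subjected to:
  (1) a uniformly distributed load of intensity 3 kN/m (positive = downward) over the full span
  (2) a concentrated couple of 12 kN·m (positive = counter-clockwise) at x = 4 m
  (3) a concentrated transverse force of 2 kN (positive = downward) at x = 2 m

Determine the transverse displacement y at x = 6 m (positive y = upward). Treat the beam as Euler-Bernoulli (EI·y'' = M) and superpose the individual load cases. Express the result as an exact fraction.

Load 1 — uniform load w=3 kN/m over full span:
  y_1 = -wx²(L-x)²/(24EI) = -3·6²·(8-6)²/(24·200000) = -9/100000 m
Load 2 — applied couple M₀=12 kN·m at a=4 m (b=L-a=4):
  y_2 = (R_Ax³/6 - M_Ax²/2 - M₀(x-a)²/2)/EI  [x>a] with R_A=9/4, M_A=3 = ((9/4)·6³/6 - 3·6²/2 - 12·(6-4)²/2)/200000 = 3/200000 m
Load 3 — point force P=2 kN at a=2 m (b=L-a=6):
  y_3 = -Pa²(L-x)²(3bL-(3b+a)(L-x))/(6L³EI)  [x>a] = -2·2²·(8-6)²·(3·6·8-(3·6+2)·(8-6))/(6·8³·200000) = -13/2400000 m
Superposition: y = Σ y_i = -193/2400000 m ≈ -0.000080 m

y(6) = -193/2400000 m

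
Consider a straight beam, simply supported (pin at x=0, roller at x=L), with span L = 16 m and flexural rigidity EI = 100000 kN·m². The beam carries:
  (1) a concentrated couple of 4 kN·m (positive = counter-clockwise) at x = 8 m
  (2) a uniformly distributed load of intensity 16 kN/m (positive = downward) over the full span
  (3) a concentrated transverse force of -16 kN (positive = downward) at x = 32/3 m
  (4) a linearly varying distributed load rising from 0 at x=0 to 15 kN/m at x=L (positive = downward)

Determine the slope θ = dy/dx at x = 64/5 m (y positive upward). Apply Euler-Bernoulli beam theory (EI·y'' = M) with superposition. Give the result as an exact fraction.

θ(64/5) = 3792613/126562500 rad

Load 1 — applied couple M₀=4 kN·m at a=8 m (b=L-a=8):
  θ_1 = (M₀x²/(2L)-M₀(x-a)+C₁)/EI  [x>a] with C₁=M₀(3b²-L²)/(6L)=-8/3 = (4·(64/5)²/(2·16)-4·((64/5)-8)+(-8/3))/100000 = -13/937500 rad
Load 2 — uniform load w=16 kN/m over full span:
  θ_2 = -w(L³-6Lx²+4x³)/(24EI) = -16·(16³-6·16·(64/5)²+4·(64/5)³)/(24·100000) = 8448/390625 rad
Load 3 — point force P=-16 kN at a=32/3 m (b=L-a=16/3):
  θ_3 = -Pa(2L²-6Lx+3x²+a²)/(6LEI)  [x>a] = -(-16)·(32/3)·(2·16²-6·16·(64/5)+3·(64/5)²+(32/3)²)/(6·16·100000) = -12544/6328125 rad
Load 4 — triangular load w₀=15 kN/m (0→w₀ over full span):
  θ_4 = -w₀(7L⁴-30L²x²+15x⁴)/(360LEI) = -15·(7·16⁴-30·16²·(64/5)²+15·(64/5)⁴)/(360·16·100000) = 12112/1171875 rad
Superposition: θ = Σ θ_i = 3792613/126562500 rad ≈ 0.029966 rad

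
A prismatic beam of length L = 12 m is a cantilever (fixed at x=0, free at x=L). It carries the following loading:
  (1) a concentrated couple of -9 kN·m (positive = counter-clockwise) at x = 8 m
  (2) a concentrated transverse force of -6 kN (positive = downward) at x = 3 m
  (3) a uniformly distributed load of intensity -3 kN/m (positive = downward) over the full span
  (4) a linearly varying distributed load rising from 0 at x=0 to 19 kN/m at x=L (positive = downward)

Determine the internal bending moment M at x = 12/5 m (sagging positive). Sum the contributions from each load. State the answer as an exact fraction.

M(12/5) = -63651/125 kN·m

Load 1 — applied couple M₀=-9 kN·m at a=8 m (b=L-a=4):
  M_1 = M₀  [x≤a] = (-9) = -9 kN·m
Load 2 — point force P=-6 kN at a=3 m (b=L-a=9):
  M_2 = -P(a-x)  [x≤a] = -(-6)·(3-(12/5)) = 18/5 kN·m
Load 3 — uniform load w=-3 kN/m over full span:
  M_3 = -w(L-x)²/2 = -(-3)·(12-(12/5))²/2 = 3456/25 kN·m
Load 4 — triangular load w₀=19 kN/m (0→w₀ over full span):
  M_4 = w₀Lx/2 - w₀L²/3 - w₀x³/(6L) = 19·12·(12/5)/2 - 19·12²/3 - 19·(12/5)³/(6·12) = -80256/125 kN·m
Superposition: M = Σ M_i = -63651/125 kN·m ≈ -509.208000 kN·m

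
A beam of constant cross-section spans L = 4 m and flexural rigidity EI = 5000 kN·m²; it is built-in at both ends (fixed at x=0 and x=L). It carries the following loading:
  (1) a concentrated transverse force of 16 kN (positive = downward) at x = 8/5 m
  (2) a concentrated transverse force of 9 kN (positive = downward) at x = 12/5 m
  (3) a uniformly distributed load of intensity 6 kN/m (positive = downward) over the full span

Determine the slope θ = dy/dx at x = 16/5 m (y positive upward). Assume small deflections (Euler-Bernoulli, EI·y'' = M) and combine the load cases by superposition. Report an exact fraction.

Load 1 — point force P=16 kN at a=8/5 m (b=L-a=12/5):
  θ_1 = Pa²(L-x)(2bL-(3b+a)(L-x))/(2L³EI)  [x>a] = 16·(8/5)²·(4-(16/5))·(2·(12/5)·4-(3·(12/5)+(8/5))·(4-(16/5)))/(2·4³·5000) = 1216/1953125 rad
Load 2 — point force P=9 kN at a=12/5 m (b=L-a=8/5):
  θ_2 = Pa²(L-x)(2bL-(3b+a)(L-x))/(2L³EI)  [x>a] = 9·(12/5)²·(4-(16/5))·(2·(8/5)·4-(3·(8/5)+(12/5))·(4-(16/5)))/(2·4³·5000) = 891/1953125 rad
Load 3 — uniform load w=6 kN/m over full span:
  θ_3 = -wx(L-x)(L-2x)/(12EI) = -6·(16/5)·(4-(16/5))·(4-2·(16/5))/(12·5000) = 48/78125 rad
Superposition: θ = Σ θ_i = 3307/1953125 rad ≈ 0.001693 rad

θ(16/5) = 3307/1953125 rad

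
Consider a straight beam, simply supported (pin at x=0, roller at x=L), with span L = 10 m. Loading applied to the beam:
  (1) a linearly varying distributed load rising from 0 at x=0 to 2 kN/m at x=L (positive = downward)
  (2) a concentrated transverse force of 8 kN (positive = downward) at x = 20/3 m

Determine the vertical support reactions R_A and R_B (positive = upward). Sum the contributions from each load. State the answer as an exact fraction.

R_A = 6 kN, R_B = 12 kN

Load 1 — triangular load w₀=2 kN/m (0→w₀ over full span):
  R_A = w₀L/6 = 2·10/6 = 10/3 kN
  R_B = w₀L/3 = 2·10/3 = 20/3 kN
Load 2 — point force P=8 kN at a=20/3 m (b=L-a=10/3):
  R_A = Pb/L = 8·(10/3)/10 = 8/3 kN
  R_B = Pa/L = 8·(20/3)/10 = 16/3 kN
Superposition: R_A = 6 kN, R_B = 12 kN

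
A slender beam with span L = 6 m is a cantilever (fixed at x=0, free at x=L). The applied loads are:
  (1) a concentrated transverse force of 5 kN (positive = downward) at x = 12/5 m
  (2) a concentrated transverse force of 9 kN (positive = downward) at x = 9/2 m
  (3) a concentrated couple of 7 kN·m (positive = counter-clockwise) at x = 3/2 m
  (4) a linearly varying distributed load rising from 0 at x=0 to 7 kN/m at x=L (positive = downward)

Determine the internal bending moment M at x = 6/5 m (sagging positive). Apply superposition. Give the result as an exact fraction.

Load 1 — point force P=5 kN at a=12/5 m (b=L-a=18/5):
  M_1 = -P(a-x)  [x≤a] = -5·((12/5)-(6/5)) = -6 kN·m
Load 2 — point force P=9 kN at a=9/2 m (b=L-a=3/2):
  M_2 = -P(a-x)  [x≤a] = -9·((9/2)-(6/5)) = -297/10 kN·m
Load 3 — applied couple M₀=7 kN·m at a=3/2 m (b=L-a=9/2):
  M_3 = M₀  [x≤a] = 7 = 7 kN·m
Load 4 — triangular load w₀=7 kN/m (0→w₀ over full span):
  M_4 = w₀Lx/2 - w₀L²/3 - w₀x³/(6L) = 7·6·(6/5)/2 - 7·6²/3 - 7·(6/5)³/(6·6) = -7392/125 kN·m
Superposition: M = Σ M_i = -21959/250 kN·m ≈ -87.836000 kN·m

M(6/5) = -21959/250 kN·m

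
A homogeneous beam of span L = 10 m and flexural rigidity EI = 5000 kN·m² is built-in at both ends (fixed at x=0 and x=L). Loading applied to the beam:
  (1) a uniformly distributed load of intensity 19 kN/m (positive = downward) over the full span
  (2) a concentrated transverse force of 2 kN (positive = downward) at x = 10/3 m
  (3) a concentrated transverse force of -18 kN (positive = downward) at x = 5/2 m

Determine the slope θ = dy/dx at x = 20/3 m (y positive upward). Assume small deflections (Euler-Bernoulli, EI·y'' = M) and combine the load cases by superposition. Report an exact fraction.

Load 1 — uniform load w=19 kN/m over full span:
  θ_1 = -wx(L-x)(L-2x)/(12EI) = -19·(20/3)·(10-(20/3))·(10-2·(20/3))/(12·5000) = 19/810 rad
Load 2 — point force P=2 kN at a=10/3 m (b=L-a=20/3):
  θ_2 = Pa²(L-x)(2bL-(3b+a)(L-x))/(2L³EI)  [x>a] = 2·(10/3)²·(10-(20/3))·(2·(20/3)·10-(3·(20/3)+(10/3))·(10-(20/3)))/(2·10³·5000) = 1/2430 rad
Load 3 — point force P=-18 kN at a=5/2 m (b=L-a=15/2):
  θ_3 = Pa²(L-x)(2bL-(3b+a)(L-x))/(2L³EI)  [x>a] = (-18)·(5/2)²·(10-(20/3))·(2·(15/2)·10-(3·(15/2)+(5/2))·(10-(20/3)))/(2·10³·5000) = -1/400 rad
Superposition: θ = Σ θ_i = 2077/97200 rad ≈ 0.021368 rad

θ(20/3) = 2077/97200 rad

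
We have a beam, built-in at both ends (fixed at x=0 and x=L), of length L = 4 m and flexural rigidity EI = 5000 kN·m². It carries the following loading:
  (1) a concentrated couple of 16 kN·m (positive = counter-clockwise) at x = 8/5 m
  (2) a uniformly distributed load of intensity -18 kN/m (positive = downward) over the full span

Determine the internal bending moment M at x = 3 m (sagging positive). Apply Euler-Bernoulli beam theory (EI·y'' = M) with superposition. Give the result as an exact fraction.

Load 1 — applied couple M₀=16 kN·m at a=8/5 m (b=L-a=12/5):
  M_1 = R_Ax - M_A - M₀  [x>a] with R_A=144/25, M_A=48/25 = (144/25)·3 - (48/25) - 16 = -16/25 kN·m
Load 2 — uniform load w=-18 kN/m over full span:
  M_2 = wLx/2 - wL²/12 - wx²/2 = (-18)·4·3/2 - (-18)·4²/12 - (-18)·3²/2 = -3 kN·m
Superposition: M = Σ M_i = -91/25 kN·m ≈ -3.640000 kN·m

M(3) = -91/25 kN·m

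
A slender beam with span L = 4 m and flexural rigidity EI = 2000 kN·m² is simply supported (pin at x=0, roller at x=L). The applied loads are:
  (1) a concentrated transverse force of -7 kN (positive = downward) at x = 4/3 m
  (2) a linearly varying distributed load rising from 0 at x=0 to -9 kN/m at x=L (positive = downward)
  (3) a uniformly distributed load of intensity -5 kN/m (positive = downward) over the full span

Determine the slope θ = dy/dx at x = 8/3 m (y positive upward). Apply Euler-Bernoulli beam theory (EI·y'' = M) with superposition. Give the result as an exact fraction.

Load 1 — point force P=-7 kN at a=4/3 m (b=L-a=8/3):
  θ_1 = -Pa(2L²-6Lx+3x²+a²)/(6LEI)  [x>a] = -(-7)·(4/3)·(2·4²-6·4·(8/3)+3·(8/3)²+(4/3)²)/(6·4·2000) = -7/4050 rad
Load 2 — triangular load w₀=-9 kN/m (0→w₀ over full span):
  θ_2 = -w₀(7L⁴-30L²x²+15x⁴)/(360LEI) = -(-9)·(7·4⁴-30·4²·(8/3)²+15·(8/3)⁴)/(360·4·2000) = -91/33750 rad
Load 3 — uniform load w=-5 kN/m over full span:
  θ_3 = -w(L³-6Lx²+4x³)/(24EI) = -(-5)·(4³-6·4·(8/3)²+4·(8/3)³)/(24·2000) = -13/4050 rad
Superposition: θ = Σ θ_i = -773/101250 rad ≈ -0.007635 rad

θ(8/3) = -773/101250 rad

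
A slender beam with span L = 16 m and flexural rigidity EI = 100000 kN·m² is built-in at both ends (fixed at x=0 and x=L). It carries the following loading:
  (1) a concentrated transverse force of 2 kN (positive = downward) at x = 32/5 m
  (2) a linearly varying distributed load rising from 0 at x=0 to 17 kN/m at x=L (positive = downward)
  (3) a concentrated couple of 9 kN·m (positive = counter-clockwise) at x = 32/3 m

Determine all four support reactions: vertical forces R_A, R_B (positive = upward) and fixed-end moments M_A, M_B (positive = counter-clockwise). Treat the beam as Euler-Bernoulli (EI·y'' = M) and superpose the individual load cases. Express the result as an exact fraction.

R_A = 21423/500 kN, M_A = 57253/375 kN·m, R_B = 47577/500 kN, M_B = -27584/125 kN·m

Load 1 — point force P=2 kN at a=32/5 m (b=L-a=48/5):
  R_A = Pb²(3a+b)/L³ = 2·(48/5)²·(3·(32/5)+(48/5))/16³ = 162/125 kN
  M_A = Pab²/L² = 2·(32/5)·(48/5)²/16² = 576/125 kN·m
  R_B = Pa²(a+3b)/L³ = 2·(32/5)²·((32/5)+3·(48/5))/16³ = 88/125 kN
  M_B = -Pa²b/L² = -2·(32/5)²·(48/5)/16² = -384/125 kN·m
Load 2 — triangular load w₀=17 kN/m (0→w₀ over full span):
  R_A = 3w₀L/20 = 3·17·16/20 = 204/5 kN
  M_A = w₀L²/30 = 17·16²/30 = 2176/15 kN·m
  R_B = 7w₀L/20 = 7·17·16/20 = 476/5 kN
  M_B = -w₀L²/20 = -17·16²/20 = -1088/5 kN·m
Load 3 — applied couple M₀=9 kN·m at a=32/3 m (b=L-a=16/3):
  R_A = 6M₀ab/L³ = 6·9·(32/3)·(16/3)/16³ = 3/4 kN
  M_A = M₀b(2a-b)/L² = 9·(16/3)·(2·(32/3)-(16/3))/16² = 3 kN·m
  R_B = -6M₀ab/L³ = -6·9·(32/3)·(16/3)/16³ = -3/4 kN
  M_B = M₀a(2b-a)/L² = 9·(32/3)·(2·(16/3)-(32/3))/16² = 0 kN·m
Superposition: R_A = 21423/500 kN, M_A = 57253/375 kN·m, R_B = 47577/500 kN, M_B = -27584/125 kN·m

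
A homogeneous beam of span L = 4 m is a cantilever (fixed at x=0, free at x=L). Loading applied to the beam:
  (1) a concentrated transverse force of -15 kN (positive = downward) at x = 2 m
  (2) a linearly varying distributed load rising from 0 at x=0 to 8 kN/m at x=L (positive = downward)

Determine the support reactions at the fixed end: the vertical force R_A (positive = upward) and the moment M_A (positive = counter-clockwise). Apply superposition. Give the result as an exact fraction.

Load 1 — point force P=-15 kN at a=2 m (b=L-a=2):
  R_A = P = (-15) = -15 kN
  M_A = Pa = (-15)·2 = -30 kN·m
Load 2 — triangular load w₀=8 kN/m (0→w₀ over full span):
  R_A = w₀L/2 = 8·4/2 = 16 kN
  M_A = w₀L²/3 = 8·4²/3 = 128/3 kN·m
Superposition: R_A = 1 kN, M_A = 38/3 kN·m

R_A = 1 kN, M_A = 38/3 kN·m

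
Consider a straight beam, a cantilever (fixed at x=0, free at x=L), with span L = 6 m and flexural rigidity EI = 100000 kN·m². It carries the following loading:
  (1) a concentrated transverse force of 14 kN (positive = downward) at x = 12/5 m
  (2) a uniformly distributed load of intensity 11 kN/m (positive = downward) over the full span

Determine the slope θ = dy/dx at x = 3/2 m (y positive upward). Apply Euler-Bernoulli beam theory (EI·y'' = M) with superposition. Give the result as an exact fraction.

Load 1 — point force P=14 kN at a=12/5 m (b=L-a=18/5):
  θ_1 = -Px(2a-x)/(2EI)  [x≤a] = -14·(3/2)·(2·(12/5)-(3/2))/(2·100000) = -693/2000000 rad
Load 2 — uniform load w=11 kN/m over full span:
  θ_2 = -wx(x²-3Lx+3L²)/(6EI) = -11·(3/2)·((3/2)²-3·6·(3/2)+3·6²)/(6·100000) = -3663/1600000 rad
Superposition: θ = Σ θ_i = -21087/8000000 rad ≈ -0.002636 rad

θ(3/2) = -21087/8000000 rad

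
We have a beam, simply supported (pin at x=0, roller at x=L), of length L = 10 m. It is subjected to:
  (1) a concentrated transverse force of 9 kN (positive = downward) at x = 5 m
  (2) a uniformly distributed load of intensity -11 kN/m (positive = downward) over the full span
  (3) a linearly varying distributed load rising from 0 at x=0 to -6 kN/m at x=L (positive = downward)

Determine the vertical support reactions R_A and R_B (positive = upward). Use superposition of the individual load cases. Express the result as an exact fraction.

R_A = -121/2 kN, R_B = -141/2 kN

Load 1 — point force P=9 kN at a=5 m (b=L-a=5):
  R_A = Pb/L = 9·5/10 = 9/2 kN
  R_B = Pa/L = 9·5/10 = 9/2 kN
Load 2 — uniform load w=-11 kN/m over full span:
  R_A = wL/2 = (-11)·10/2 = -55 kN
  R_B = wL/2 = (-11)·10/2 = -55 kN
Load 3 — triangular load w₀=-6 kN/m (0→w₀ over full span):
  R_A = w₀L/6 = (-6)·10/6 = -10 kN
  R_B = w₀L/3 = (-6)·10/3 = -20 kN
Superposition: R_A = -121/2 kN, R_B = -141/2 kN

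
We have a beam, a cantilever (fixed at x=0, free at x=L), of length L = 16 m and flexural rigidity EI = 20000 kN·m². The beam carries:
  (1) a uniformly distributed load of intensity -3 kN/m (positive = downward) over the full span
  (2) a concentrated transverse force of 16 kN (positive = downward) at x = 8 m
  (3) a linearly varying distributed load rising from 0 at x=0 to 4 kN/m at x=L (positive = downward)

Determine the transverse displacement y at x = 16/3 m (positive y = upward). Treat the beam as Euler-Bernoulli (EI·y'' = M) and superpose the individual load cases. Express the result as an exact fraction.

y(16/3) = -127744/2278125 m

Load 1 — uniform load w=-3 kN/m over full span:
  y_1 = -wx²(x²-4Lx+6L²)/(24EI) = -(-3)·(16/3)²·((16/3)²-4·16·(16/3)+6·16²)/(24·20000) = 11008/50625 m
Load 2 — point force P=16 kN at a=8 m (b=L-a=8):
  y_2 = -Px²(3a-x)/(6EI)  [x≤a] = -16·(16/3)²·(3·8-(16/3))/(6·20000) = -3584/50625 m
Load 3 — triangular load w₀=4 kN/m (0→w₀ over full span):
  y_3 = (w₀Lx³/12-w₀L²x²/6-w₀x⁵/(120L))/EI = (4·16·(16/3)³/12-4·16²·(16/3)²/6-4·(16/3)⁵/(120·16))/20000 = -461824/2278125 m
Superposition: y = Σ y_i = -127744/2278125 m ≈ -0.056074 m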